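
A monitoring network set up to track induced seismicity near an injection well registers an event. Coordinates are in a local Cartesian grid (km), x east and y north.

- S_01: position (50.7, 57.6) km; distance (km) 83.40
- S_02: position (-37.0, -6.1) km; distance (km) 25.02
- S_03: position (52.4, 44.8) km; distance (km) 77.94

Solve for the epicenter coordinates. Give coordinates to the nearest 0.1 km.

(-16.2, 7.8)

Circle about each station: (x − 50.7)² + (y − 57.6)² = 83.40²; (x + 37.0)² + (y + 6.1)² = 25.02²; (x − 52.4)² + (y − 44.8)² = 77.94².
Subtracting pairs of circle equations eliminates x²+y² and gives linear equations (the radical axes):
-175.4 x − 127.4 y = 1847.52
3.4 x − 25.6 y = -254.53
Solving the 2×2 system: x ≈ -16.2, y ≈ 7.8 km.
Check against S_01 (with the unrounded x, y): √((x − 50.7)²+(y − 57.6)²) = 83.40 ≈ 83.40 km. ✓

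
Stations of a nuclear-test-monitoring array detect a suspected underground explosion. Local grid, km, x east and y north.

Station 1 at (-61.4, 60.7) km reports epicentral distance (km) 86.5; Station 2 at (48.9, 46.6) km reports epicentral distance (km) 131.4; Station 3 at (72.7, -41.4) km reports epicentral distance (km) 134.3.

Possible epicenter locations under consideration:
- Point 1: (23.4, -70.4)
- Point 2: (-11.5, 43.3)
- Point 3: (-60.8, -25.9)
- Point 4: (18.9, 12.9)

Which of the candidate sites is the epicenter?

Point 3

For each candidate, compare |candidate − station| to the reported distance:
Point 1: residuals Station 1 69.6, Station 2 11.7, Station 3 77.1 → max 77.1 km
Point 2: residuals Station 1 33.7, Station 2 70.9, Station 3 14.9 → max 70.9 km
Point 3: residuals Station 1 0.1, Station 2 0.1, Station 3 0.1 → max 0.1 km
Point 4: residuals Station 1 7.0, Station 2 86.3, Station 3 57.9 → max 86.3 km
Only Point 3 has all residuals ≈ 0.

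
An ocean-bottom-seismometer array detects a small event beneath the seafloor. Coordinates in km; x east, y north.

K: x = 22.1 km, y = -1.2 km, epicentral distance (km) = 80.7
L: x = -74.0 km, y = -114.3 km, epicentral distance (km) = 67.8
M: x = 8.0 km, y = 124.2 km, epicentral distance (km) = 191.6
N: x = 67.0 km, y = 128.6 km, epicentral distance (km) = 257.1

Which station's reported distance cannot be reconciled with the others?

Solve using three stations at a time. Using K, L, M (subtract circle equations pairwise → linear system) gives (x, y) ≈ (-28.8, -63.8).
Distances from that point to each station vs reported:
  K: calculated 80.7 vs reported 80.7 → residual 0.0 km
  L: calculated 67.8 vs reported 67.8 → residual 0.0 km
  M: calculated 191.6 vs reported 191.6 → residual 0.0 km
  N: calculated 214.9 vs reported 257.1 → residual 42.2 km
K, L, M are mutually consistent (residuals ≈ 0); N is off by 42.2 km.

N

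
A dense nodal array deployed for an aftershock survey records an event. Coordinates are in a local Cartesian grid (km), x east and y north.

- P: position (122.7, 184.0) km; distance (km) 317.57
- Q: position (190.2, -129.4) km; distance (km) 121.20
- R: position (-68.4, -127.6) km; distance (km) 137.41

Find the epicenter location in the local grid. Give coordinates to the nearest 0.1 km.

x ≈ 69.0 km, y ≈ -129.0 km

Circle about each station: (x − 122.7)² + (y − 184.0)² = 317.57²; (x − 190.2)² + (y + 129.4)² = 121.20²; (x + 68.4)² + (y + 127.6)² = 137.41².
Subtracting pairs of circle equations eliminates x²+y² and gives linear equations (the radical axes):
135.0 x − 626.8 y = 90170.37
-382.2 x − 623.2 y = 54018.23
Solving the 2×2 system: x ≈ 69.0, y ≈ -129.0 km.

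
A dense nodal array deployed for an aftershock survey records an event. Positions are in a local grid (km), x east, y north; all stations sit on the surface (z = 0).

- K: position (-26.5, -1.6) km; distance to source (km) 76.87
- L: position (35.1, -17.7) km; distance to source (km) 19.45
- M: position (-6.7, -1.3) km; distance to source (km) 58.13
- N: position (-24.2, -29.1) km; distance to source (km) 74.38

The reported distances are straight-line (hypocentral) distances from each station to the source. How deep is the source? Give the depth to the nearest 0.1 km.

14.9 km

Each station gives a sphere (x−x_i)² + (y−y_i)² + z² = d_i² (stations at z=0).
Subtracting the K sphere from L and M: z² cancels, leaving linear equations in x and y:
123.2 x − 32.2 y = 6371.18
39.6 x + 0.6 y = 1871.67
Solving: x ≈ 47.508, y ≈ -16.092 km (keep extra digits for the depth step; rounded: 47.5, -16.1).
Then from the K sphere: z² = 76.87² − (x + 26.5)² − (y + 1.6)² with x = 47.508, y = -16.092, so z ≈ 14.893 ≈ 14.9 km.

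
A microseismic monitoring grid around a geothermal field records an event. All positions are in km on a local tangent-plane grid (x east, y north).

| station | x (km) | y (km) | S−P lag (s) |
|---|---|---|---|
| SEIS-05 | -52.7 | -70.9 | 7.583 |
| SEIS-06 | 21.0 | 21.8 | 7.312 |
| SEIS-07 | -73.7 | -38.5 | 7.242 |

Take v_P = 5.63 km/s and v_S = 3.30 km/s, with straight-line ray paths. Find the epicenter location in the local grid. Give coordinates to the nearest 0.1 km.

-18.7 km east, -20.9 km north

Distance from S−P lag: d = Δt · v_P v_S / (v_P − v_S) = Δt · (5.63·3.30)/(5.63−3.30) ≈ 7.9738·Δt.
So d_SEIS-05 = 60.47, d_SEIS-06 = 58.30, d_SEIS-07 = 57.75 km.
Circle about each station: (x + 52.7)² + (y + 70.9)² = 60.47²; (x − 21.0)² + (y − 21.8)² = 58.30²; (x + 73.7)² + (y + 38.5)² = 57.75².
Subtracting pairs of circle equations eliminates x²+y² and gives linear equations (the radical axes):
147.4 x + 185.4 y = -6630.13
-42.0 x + 64.8 y = -568.60
Solving the 2×2 system: x ≈ -18.7, y ≈ -20.9 km.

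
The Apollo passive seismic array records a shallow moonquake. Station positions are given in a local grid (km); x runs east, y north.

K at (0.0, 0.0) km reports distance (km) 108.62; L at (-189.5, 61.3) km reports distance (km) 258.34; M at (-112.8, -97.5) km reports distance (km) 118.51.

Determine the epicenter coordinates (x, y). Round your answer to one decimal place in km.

Circle about each station: x² + y² = 108.62²; (x + 189.5)² + (y − 61.3)² = 258.34²; (x + 112.8)² + (y + 97.5)² = 118.51².
Subtracting pairs of circle equations eliminates x²+y² and gives linear equations (the radical axes):
-379.0 x + 122.6 y = -15273.31
-225.6 x − 195.0 y = 19983.77
Solving the 2×2 system: x ≈ 5.2, y ≈ -108.5 km.

(5.2, -108.5)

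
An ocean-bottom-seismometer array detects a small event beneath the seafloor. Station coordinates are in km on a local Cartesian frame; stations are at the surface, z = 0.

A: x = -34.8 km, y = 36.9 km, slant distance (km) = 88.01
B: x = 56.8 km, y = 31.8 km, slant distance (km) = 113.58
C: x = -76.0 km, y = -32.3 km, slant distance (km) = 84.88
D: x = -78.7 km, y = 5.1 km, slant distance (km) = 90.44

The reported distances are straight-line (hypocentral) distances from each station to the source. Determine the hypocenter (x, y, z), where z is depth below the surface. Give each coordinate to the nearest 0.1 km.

Each station gives a sphere (x−x_i)² + (y−y_i)² + z² = d_i² (stations at z=0).
Subtracting the A sphere from B and C: z² cancels, leaving linear equations in x and y:
183.2 x − 10.2 y = -3489.83
-82.4 x − 138.4 y = 4787.79
Solving: x ≈ -20.302, y ≈ -22.506 km (keep extra digits for the depth step; rounded: -20.3, -22.5).
Then from the A sphere: z² = 88.01² − (x + 34.8)² − (y − 36.9)² with x = -20.302, y = -22.506, so z ≈ 63.297 ≈ 63.3 km.

x ≈ -20.3 km, y ≈ -22.5 km, depth ≈ 63.3 km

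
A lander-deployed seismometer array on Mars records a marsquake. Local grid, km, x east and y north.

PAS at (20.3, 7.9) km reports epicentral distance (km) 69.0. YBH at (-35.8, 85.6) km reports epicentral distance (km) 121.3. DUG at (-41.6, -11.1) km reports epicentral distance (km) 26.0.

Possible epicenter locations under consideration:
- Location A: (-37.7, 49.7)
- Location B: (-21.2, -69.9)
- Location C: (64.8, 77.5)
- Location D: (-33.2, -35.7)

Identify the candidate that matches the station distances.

Location D

For each candidate, compare |candidate − station| to the reported distance:
Location A: residuals PAS 2.5, YBH 85.3, DUG 34.9 → max 85.3 km
Location B: residuals PAS 19.2, YBH 34.9, DUG 36.2 → max 36.2 km
Location C: residuals PAS 13.6, YBH 20.4, DUG 112.5 → max 112.5 km
Location D: residuals PAS 0.0, YBH 0.0, DUG 0.0 → max 0.0 km
Only Location D has all residuals ≈ 0.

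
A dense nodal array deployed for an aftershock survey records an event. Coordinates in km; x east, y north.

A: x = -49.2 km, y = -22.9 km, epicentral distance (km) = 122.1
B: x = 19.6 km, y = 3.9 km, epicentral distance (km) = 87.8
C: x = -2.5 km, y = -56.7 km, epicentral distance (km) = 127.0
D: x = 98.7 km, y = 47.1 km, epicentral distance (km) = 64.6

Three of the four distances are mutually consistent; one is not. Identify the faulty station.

Solve using three stations at a time. Using A, C, D (subtract circle equations pairwise → linear system) gives (x, y) ≈ (36.4, 64.2).
Distances from that point to each station vs reported:
  A: calculated 122.1 vs reported 122.1 → residual 0.0 km
  B: calculated 62.6 vs reported 87.8 → residual 25.2 km
  C: calculated 127.0 vs reported 127.0 → residual 0.0 km
  D: calculated 64.6 vs reported 64.6 → residual 0.0 km
A, C, D are mutually consistent (residuals ≈ 0); B is off by 25.2 km.

B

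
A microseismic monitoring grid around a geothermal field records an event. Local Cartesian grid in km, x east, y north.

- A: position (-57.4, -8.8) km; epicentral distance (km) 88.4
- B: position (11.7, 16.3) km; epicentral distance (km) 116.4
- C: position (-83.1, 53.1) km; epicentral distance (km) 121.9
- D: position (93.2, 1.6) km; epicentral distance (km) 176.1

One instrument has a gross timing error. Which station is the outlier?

A

Solve using three stations at a time. Using B, C, D (subtract circle equations pairwise → linear system) gives (x, y) ≈ (-68.5, -67.5).
Distances from that point to each station vs reported:
  A: calculated 59.8 vs reported 88.4 → residual 28.6 km
  B: calculated 116.0 vs reported 116.4 → residual 0.4 km
  C: calculated 121.5 vs reported 121.9 → residual 0.4 km
  D: calculated 175.8 vs reported 176.1 → residual 0.3 km
B, C, D are mutually consistent (residuals ≈ 0); A is off by 28.6 km.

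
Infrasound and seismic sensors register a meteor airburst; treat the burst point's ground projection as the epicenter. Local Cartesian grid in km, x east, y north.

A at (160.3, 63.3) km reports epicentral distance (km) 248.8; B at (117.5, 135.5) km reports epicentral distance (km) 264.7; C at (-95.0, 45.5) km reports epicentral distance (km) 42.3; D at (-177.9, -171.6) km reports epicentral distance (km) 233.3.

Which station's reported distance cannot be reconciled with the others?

A

Solve using three stations at a time. Using B, C, D (subtract circle equations pairwise → linear system) gives (x, y) ≈ (-135.6, 57.8).
Distances from that point to each station vs reported:
  A: calculated 295.9 vs reported 248.8 → residual 47.1 km
  B: calculated 264.7 vs reported 264.7 → residual 0.0 km
  C: calculated 42.4 vs reported 42.3 → residual 0.1 km
  D: calculated 233.3 vs reported 233.3 → residual 0.0 km
B, C, D are mutually consistent (residuals ≈ 0); A is off by 47.1 km.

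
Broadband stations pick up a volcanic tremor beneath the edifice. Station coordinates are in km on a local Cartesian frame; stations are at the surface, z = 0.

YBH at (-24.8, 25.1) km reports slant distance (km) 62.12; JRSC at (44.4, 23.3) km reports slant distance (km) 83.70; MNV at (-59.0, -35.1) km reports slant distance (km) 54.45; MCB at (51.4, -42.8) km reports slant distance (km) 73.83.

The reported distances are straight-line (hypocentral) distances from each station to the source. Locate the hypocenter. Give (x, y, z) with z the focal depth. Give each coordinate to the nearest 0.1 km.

(-14.3, -28.1, 30.3)

Each station gives a sphere (x−x_i)² + (y−y_i)² + z² = d_i² (stations at z=0).
Subtracting the YBH sphere from JRSC and MNV: z² cancels, leaving linear equations in x and y:
138.4 x − 3.6 y = -1877.60
-68.4 x − 120.4 y = 4362.05
Solving: x ≈ -14.298, y ≈ -28.107 km (keep extra digits for the depth step; rounded: -14.3, -28.1).
Then from the YBH sphere: z² = 62.12² − (x + 24.8)² − (y − 25.1)² with x = -14.298, y = -28.107, so z ≈ 30.292 ≈ 30.3 km.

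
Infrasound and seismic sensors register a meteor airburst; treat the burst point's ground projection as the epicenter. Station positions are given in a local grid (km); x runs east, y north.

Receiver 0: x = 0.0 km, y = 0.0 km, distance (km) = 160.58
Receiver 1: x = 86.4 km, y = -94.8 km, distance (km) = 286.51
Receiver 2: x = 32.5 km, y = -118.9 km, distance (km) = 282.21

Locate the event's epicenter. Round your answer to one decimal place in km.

Circle about each station: x² + y² = 160.58²; (x − 86.4)² + (y + 94.8)² = 286.51²; (x − 32.5)² + (y + 118.9)² = 282.21².
Subtracting the Receiver 0 equation from the Receiver 1 and Receiver 2 equations removes the quadratic terms:
172.8 x − 189.6 y = -39850.04
65.0 x − 237.8 y = -38663.09
Solving the 2×2 system: x ≈ -74.6, y ≈ 142.2 km.

x ≈ -74.6 km, y ≈ 142.2 km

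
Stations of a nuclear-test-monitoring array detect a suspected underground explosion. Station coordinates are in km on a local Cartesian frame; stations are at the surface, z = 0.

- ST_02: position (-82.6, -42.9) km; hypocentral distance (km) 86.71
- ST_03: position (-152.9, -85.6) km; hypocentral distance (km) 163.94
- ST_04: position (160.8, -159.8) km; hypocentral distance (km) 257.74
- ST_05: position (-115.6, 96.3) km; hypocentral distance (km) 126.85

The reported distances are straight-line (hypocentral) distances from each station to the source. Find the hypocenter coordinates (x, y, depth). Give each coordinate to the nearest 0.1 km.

(-27.0, 13.0, 36.1)

Each station gives a sphere (x−x_i)² + (y−y_i)² + z² = d_i² (stations at z=0).
Subtracting the ST_02 sphere from ST_03 and ST_04: z² cancels, leaving linear equations in x and y:
-140.6 x − 85.4 y = 2684.90
486.8 x − 233.8 y = -16181.77
Solving: x ≈ -26.995, y ≈ 13.005 km (keep extra digits for the depth step; rounded: -27.0, 13.0).
Then from the ST_02 sphere: z² = 86.71² − (x + 82.6)² − (y + 42.9)² with x = -26.995, y = 13.005, so z ≈ 36.074 ≈ 36.1 km.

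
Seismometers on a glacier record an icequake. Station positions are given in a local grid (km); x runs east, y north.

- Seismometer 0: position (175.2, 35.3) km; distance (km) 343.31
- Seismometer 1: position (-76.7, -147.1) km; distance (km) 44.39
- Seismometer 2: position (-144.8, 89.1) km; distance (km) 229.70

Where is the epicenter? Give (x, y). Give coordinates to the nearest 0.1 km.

Circle about each station: (x − 175.2)² + (y − 35.3)² = 343.31²; (x + 76.7)² + (y + 147.1)² = 44.39²; (x + 144.8)² + (y − 89.1)² = 229.70².
Subtracting the Seismometer 0 equation from the Seismometer 1 and Seismometer 2 equations removes the quadratic terms:
-503.8 x − 364.8 y = 111471.45
-640.0 x + 107.6 y = 62064.39
Solving the 2×2 system: x ≈ -120.4, y ≈ -139.3 km.
Check against Seismometer 0 (with the unrounded x, y): √((x − 175.2)²+(y − 35.3)²) = 343.31 ≈ 343.31 km. ✓

-120.4 km east, -139.3 km north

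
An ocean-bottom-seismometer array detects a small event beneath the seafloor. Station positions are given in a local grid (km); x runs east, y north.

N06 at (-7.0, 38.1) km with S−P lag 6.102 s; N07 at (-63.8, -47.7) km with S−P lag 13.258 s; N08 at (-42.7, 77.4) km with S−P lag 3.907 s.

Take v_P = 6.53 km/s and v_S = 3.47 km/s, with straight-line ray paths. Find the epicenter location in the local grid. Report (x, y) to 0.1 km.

x ≈ -50.7 km, y ≈ 49.6 km

Distance from S−P lag: d = Δt · v_P v_S / (v_P − v_S) = Δt · (6.53·3.47)/(6.53−3.47) ≈ 7.4049·Δt.
So d_N06 = 45.18, d_N07 = 98.17, d_N08 = 28.93 km.
Circle about each station: (x + 7.0)² + (y − 38.1)² = 45.18²; (x + 63.8)² + (y + 47.7)² = 98.17²; (x + 42.7)² + (y − 77.4)² = 28.93².
Subtracting the N06 equation from the N07 and N08 equations removes the quadratic terms:
-113.6 x − 171.6 y = -2751.00
-71.4 x + 78.6 y = 7517.73
Solving the 2×2 system: x ≈ -50.7, y ≈ 49.6 km.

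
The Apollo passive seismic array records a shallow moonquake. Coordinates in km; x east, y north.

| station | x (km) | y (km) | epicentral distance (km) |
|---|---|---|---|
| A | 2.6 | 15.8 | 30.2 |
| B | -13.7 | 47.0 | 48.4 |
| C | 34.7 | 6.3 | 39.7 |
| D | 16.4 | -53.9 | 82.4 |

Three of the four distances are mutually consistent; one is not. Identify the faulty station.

Solve using three stations at a time. Using A, B, D (subtract circle equations pairwise → linear system) gives (x, y) ≈ (30.4, 27.2).
Distances from that point to each station vs reported:
  A: calculated 30.1 vs reported 30.2 → residual 0.1 km
  B: calculated 48.3 vs reported 48.4 → residual 0.1 km
  C: calculated 21.4 vs reported 39.7 → residual 18.3 km
  D: calculated 82.3 vs reported 82.4 → residual 0.1 km
A, B, D are mutually consistent (residuals ≈ 0); C is off by 18.3 km.

C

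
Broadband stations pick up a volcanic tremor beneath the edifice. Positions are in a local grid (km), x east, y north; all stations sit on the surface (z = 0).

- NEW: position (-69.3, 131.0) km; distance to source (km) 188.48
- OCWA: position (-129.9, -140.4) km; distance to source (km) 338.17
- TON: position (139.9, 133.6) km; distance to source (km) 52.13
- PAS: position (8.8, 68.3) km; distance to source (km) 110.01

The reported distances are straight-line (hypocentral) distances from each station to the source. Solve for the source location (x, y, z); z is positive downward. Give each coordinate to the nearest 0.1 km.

(114.2, 92.8, 19.8)

Each station gives a sphere (x−x_i)² + (y−y_i)² + z² = d_i² (stations at z=0).
Subtracting the NEW sphere from OCWA and TON: z² cancels, leaving linear equations in x and y:
-121.2 x − 542.8 y = -64211.56
418.4 x + 5.2 y = 48264.65
Solving: x ≈ 114.202, y ≈ 92.797 km (keep extra digits for the depth step; rounded: 114.2, 92.8).
Then from the NEW sphere: z² = 188.48² − (x + 69.3)² − (y − 131.0)² with x = 114.202, y = 92.797, so z ≈ 19.805 ≈ 19.8 km.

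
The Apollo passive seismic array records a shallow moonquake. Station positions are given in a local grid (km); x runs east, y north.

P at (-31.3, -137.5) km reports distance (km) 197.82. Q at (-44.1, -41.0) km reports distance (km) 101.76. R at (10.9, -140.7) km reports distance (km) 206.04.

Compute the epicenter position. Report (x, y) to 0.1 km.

-34.4 km east, 60.3 km north

Circle about each station: (x + 31.3)² + (y + 137.5)² = 197.82²; (x + 44.1)² + (y + 41.0)² = 101.76²; (x − 10.9)² + (y + 140.7)² = 206.04².
Subtracting the P equation from the Q and R equations removes the quadratic terms:
-25.6 x + 193.0 y = 12517.52
84.4 x − 6.4 y = -3290.37
Solving the 2×2 system: x ≈ -34.4, y ≈ 60.3 km.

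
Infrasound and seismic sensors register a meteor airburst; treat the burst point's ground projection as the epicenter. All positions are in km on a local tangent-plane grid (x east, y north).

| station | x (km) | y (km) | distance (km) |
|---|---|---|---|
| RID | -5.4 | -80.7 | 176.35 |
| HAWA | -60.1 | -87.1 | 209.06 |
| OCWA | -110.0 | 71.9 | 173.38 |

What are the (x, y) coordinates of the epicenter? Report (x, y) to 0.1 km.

(63.1, 81.8)

Circle about each station: (x + 5.4)² + (y + 80.7)² = 176.35²; (x + 60.1)² + (y + 87.1)² = 209.06²; (x + 110.0)² + (y − 71.9)² = 173.38².
Subtracting the RID equation from the HAWA and OCWA equations removes the quadratic terms:
-109.4 x − 12.8 y = -7949.99
-209.2 x + 305.2 y = 11766.66
Solving the 2×2 system: x ≈ 63.1, y ≈ 81.8 km.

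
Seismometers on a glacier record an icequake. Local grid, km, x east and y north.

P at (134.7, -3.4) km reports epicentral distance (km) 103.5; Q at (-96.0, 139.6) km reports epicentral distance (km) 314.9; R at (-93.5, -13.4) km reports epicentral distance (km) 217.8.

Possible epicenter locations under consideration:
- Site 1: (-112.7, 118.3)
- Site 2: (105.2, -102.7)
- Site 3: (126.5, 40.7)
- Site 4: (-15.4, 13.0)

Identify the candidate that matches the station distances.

Site 2

For each candidate, compare |candidate − station| to the reported distance:
Site 1: residuals P 172.2, Q 287.8, R 84.7 → max 287.8 km
Site 2: residuals P 0.1, Q 0.0, R 0.0 → max 0.1 km
Site 3: residuals P 58.6, Q 71.4, R 8.8 → max 71.4 km
Site 4: residuals P 47.5, Q 164.8, R 135.4 → max 164.8 km
Only Site 2 has all residuals ≈ 0.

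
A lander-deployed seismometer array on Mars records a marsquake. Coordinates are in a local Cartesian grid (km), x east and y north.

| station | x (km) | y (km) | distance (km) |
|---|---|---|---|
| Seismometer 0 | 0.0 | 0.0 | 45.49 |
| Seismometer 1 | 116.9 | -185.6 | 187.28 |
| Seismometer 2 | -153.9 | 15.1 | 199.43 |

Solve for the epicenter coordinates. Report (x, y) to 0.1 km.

(43.5, -13.3)

Circle about each station: x² + y² = 45.49²; (x − 116.9)² + (y + 185.6)² = 187.28²; (x + 153.9)² + (y − 15.1)² = 199.43².
Subtracting the Seismometer 0 equation from the Seismometer 1 and Seismometer 2 equations removes the quadratic terms:
233.8 x − 371.2 y = 15108.51
-307.8 x + 30.2 y = -13789.76
Solving the 2×2 system: x ≈ 43.5, y ≈ -13.3 km.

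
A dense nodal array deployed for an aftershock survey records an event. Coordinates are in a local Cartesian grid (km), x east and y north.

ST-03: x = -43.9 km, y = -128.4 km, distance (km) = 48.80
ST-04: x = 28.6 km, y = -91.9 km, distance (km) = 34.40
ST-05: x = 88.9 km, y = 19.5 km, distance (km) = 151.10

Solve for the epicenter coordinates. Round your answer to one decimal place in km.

Circle about each station: (x + 43.9)² + (y + 128.4)² = 48.80²; (x − 28.6)² + (y + 91.9)² = 34.40²; (x − 88.9)² + (y − 19.5)² = 151.10².
Subtracting pairs of circle equations eliminates x²+y² and gives linear equations (the radical axes):
145.0 x + 73.0 y = -7952.12
265.6 x + 295.8 y = -30580.08
Solving the 2×2 system: x ≈ -5.1, y ≈ -98.8 km.
Check against ST-03 (with the unrounded x, y): √((x + 43.9)²+(y + 128.4)²) = 48.80 ≈ 48.80 km. ✓

-5.1 km east, -98.8 km north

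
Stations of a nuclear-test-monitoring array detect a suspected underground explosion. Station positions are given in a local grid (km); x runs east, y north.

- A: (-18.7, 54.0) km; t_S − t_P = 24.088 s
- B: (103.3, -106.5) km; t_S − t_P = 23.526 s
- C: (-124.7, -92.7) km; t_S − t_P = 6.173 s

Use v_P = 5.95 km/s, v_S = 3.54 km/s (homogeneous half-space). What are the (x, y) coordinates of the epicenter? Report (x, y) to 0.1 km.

(-99.5, -140.4)

Distance from S−P lag: d = Δt · v_P v_S / (v_P − v_S) = Δt · (5.95·3.54)/(5.95−3.54) ≈ 8.7398·Δt.
So d_A = 210.53, d_B = 205.61, d_C = 53.95 km.
Circle about each station: (x + 18.7)² + (y − 54.0)² = 210.53²; (x − 103.3)² + (y + 106.5)² = 205.61²; (x + 124.7)² + (y + 92.7)² = 53.95².
Subtracting the A equation from the B and C equations removes the quadratic terms:
244.0 x − 321.0 y = 20794.86
-212.0 x − 293.4 y = 62289.97
Solving the 2×2 system: x ≈ -99.5, y ≈ -140.4 km.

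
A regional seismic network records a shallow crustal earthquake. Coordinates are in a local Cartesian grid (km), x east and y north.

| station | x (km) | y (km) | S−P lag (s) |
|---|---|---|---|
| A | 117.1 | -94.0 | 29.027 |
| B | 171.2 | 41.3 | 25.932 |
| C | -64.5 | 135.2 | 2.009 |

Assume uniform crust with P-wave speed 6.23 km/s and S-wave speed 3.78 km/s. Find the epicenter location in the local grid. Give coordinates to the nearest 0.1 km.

(-66.6, 116.0)

Distance from S−P lag: d = Δt · v_P v_S / (v_P − v_S) = Δt · (6.23·3.78)/(6.23−3.78) ≈ 9.6120·Δt.
So d_A = 279.01, d_B = 249.26, d_C = 19.31 km.
Circle about each station: (x − 117.1)² + (y + 94.0)² = 279.01²; (x − 171.2)² + (y − 41.3)² = 249.26²; (x + 64.5)² + (y − 135.2)² = 19.31².
Subtracting the A equation from the B and C equations removes the quadratic terms:
108.2 x + 270.6 y = 24182.75
-363.2 x + 458.4 y = 77364.58
Solving the 2×2 system: x ≈ -66.6, y ≈ 116.0 km.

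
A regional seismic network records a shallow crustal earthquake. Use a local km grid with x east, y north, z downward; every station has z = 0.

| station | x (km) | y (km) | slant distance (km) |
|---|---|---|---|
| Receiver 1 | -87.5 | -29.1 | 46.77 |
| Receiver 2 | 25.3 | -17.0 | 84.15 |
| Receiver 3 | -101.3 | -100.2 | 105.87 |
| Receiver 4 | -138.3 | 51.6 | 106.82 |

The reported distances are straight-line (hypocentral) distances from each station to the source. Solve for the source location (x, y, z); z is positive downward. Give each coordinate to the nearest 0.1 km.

Each station gives a sphere (x−x_i)² + (y−y_i)² + z² = d_i² (stations at z=0).
Subtracting the Receiver 1 sphere from Receiver 2 and Receiver 3: z² cancels, leaving linear equations in x and y:
225.6 x + 24.2 y = -12467.76
-27.6 x − 142.2 y = 2777.65
Solving: x ≈ -54.300, y ≈ -8.994 km (keep extra digits for the depth step; rounded: -54.3, -9.0).
Then from the Receiver 1 sphere: z² = 46.77² − (x + 87.5)² − (y + 29.1)² with x = -54.300, y = -8.994, so z ≈ 26.095 ≈ 26.1 km.

x ≈ -54.3 km, y ≈ -9.0 km, depth ≈ 26.1 km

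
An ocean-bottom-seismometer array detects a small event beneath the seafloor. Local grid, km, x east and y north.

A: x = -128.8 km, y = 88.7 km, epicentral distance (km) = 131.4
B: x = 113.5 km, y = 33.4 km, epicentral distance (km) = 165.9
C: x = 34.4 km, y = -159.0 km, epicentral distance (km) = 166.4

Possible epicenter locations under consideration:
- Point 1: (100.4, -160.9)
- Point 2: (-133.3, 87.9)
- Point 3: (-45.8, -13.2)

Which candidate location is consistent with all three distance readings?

Point 3

For each candidate, compare |candidate − station| to the reported distance:
Point 1: residuals A 207.5, B 28.8, C 100.4 → max 207.5 km
Point 2: residuals A 126.8, B 86.8, C 132.1 → max 132.1 km
Point 3: residuals A 0.0, B 0.1, C 0.0 → max 0.1 km
Only Point 3 has all residuals ≈ 0.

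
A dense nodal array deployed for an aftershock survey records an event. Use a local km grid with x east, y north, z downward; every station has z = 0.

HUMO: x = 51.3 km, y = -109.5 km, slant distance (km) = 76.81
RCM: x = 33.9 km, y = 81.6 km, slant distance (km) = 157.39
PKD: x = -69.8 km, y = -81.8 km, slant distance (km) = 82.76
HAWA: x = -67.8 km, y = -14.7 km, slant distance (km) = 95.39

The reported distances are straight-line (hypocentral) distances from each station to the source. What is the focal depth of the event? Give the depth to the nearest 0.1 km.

39.9 km

Each station gives a sphere (x−x_i)² + (y−y_i)² + z² = d_i² (stations at z=0).
Subtracting the HUMO sphere from RCM and PKD: z² cancels, leaving linear equations in x and y:
-34.8 x + 382.2 y = -25686.01
-242.2 x + 55.4 y = -4008.10
Solving: x ≈ 1.201, y ≈ -67.096 km (keep extra digits for the depth step; rounded: 1.2, -67.1).
Then from the HUMO sphere: z² = 76.81² − (x − 51.3)² − (y + 109.5)² with x = 1.201, y = -67.096, so z ≈ 39.897 ≈ 39.9 km.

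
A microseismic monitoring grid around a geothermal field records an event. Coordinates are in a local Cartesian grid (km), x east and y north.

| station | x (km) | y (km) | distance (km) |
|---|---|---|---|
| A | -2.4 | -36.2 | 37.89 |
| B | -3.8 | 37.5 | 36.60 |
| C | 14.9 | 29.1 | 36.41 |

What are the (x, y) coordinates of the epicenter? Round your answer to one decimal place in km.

Circle about each station: (x + 2.4)² + (y + 36.2)² = 37.89²; (x + 3.8)² + (y − 37.5)² = 36.60²; (x − 14.9)² + (y − 29.1)² = 36.41².
Subtracting the A equation from the B and C equations removes the quadratic terms:
-2.8 x + 147.4 y = 200.58
34.6 x + 130.6 y = -137.42
Solving the 2×2 system: x ≈ -8.5, y ≈ 1.2 km.
Check against A (with the unrounded x, y): √((x + 2.4)²+(y + 36.2)²) = 37.89 ≈ 37.89 km. ✓

(-8.5, 1.2)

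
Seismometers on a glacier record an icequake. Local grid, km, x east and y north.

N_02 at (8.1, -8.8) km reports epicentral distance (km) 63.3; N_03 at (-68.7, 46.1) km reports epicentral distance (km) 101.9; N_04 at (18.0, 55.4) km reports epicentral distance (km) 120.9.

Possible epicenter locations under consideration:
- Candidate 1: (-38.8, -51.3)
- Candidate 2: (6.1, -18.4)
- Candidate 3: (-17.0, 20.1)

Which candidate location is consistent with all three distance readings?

For each candidate, compare |candidate − station| to the reported distance:
Candidate 1: residuals N_02 0.0, N_03 0.0, N_04 0.0 → max 0.0 km
Candidate 2: residuals N_02 53.5, N_03 3.1, N_04 46.1 → max 53.5 km
Candidate 3: residuals N_02 25.0, N_03 44.0, N_04 71.2 → max 71.2 km
Only Candidate 1 has all residuals ≈ 0.

Candidate 1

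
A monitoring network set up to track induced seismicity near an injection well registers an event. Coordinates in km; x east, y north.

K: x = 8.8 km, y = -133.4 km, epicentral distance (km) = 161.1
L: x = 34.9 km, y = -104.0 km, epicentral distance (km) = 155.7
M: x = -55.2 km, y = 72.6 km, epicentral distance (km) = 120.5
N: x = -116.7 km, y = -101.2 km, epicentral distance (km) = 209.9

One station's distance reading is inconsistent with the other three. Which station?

L

Solve using three stations at a time. Using K, M, N (subtract circle equations pairwise → linear system) gives (x, y) ≈ (53.7, 21.3).
Distances from that point to each station vs reported:
  K: calculated 161.0 vs reported 161.1 → residual 0.1 km
  L: calculated 126.7 vs reported 155.7 → residual 29.0 km
  M: calculated 120.4 vs reported 120.5 → residual 0.1 km
  N: calculated 209.9 vs reported 209.9 → residual 0.0 km
K, M, N are mutually consistent (residuals ≈ 0); L is off by 29.0 km.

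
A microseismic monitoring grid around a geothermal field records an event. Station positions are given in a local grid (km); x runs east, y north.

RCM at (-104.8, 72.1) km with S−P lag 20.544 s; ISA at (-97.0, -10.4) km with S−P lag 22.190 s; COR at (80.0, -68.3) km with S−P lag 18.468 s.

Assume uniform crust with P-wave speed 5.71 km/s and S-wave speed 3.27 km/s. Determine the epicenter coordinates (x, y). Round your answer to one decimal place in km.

Distance from S−P lag: d = Δt · v_P v_S / (v_P − v_S) = Δt · (5.71·3.27)/(5.71−3.27) ≈ 7.6523·Δt.
So d_RCM = 157.21, d_ISA = 169.81, d_COR = 141.32 km.
Circle about each station: (x + 104.8)² + (y − 72.1)² = 157.21²; (x + 97.0)² + (y + 10.4)² = 169.81²; (x − 80.0)² + (y + 68.3)² = 141.32².
Subtracting pairs of circle equations eliminates x²+y² and gives linear equations (the radical axes):
15.6 x − 165.0 y = -10784.74
369.6 x − 280.8 y = -372.92
Solving the 2×2 system: x ≈ 52.4, y ≈ 70.3 km.

(52.4, 70.3)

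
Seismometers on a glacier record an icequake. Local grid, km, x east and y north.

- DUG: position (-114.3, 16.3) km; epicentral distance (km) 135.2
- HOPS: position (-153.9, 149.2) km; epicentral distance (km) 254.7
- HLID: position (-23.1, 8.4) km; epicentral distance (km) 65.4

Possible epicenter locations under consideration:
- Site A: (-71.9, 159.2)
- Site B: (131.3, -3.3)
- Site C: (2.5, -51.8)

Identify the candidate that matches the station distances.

Site C

For each candidate, compare |candidate − station| to the reported distance:
Site A: residuals DUG 13.9, HOPS 172.1, HLID 93.1 → max 172.1 km
Site B: residuals DUG 111.2, HOPS 68.7, HLID 89.4 → max 111.2 km
Site C: residuals DUG 0.0, HOPS 0.0, HLID 0.0 → max 0.0 km
Only Site C has all residuals ≈ 0.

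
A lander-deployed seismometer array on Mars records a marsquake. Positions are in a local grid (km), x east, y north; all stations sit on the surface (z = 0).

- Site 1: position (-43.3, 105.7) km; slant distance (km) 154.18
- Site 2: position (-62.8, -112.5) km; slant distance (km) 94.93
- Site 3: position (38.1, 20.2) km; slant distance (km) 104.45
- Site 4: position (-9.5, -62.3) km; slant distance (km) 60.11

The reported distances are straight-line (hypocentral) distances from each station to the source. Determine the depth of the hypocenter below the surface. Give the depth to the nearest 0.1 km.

Each station gives a sphere (x−x_i)² + (y−y_i)² + z² = d_i² (stations at z=0).
Subtracting the Site 1 sphere from Site 2 and Site 3: z² cancels, leaving linear equations in x and y:
-39.0 x − 436.4 y = 18312.48
162.8 x − 171.0 y = 1673.94
Solving: x ≈ -30.894, y ≈ -39.202 km (keep extra digits for the depth step; rounded: -30.9, -39.2).
Then from the Site 1 sphere: z² = 154.18² − (x + 43.3)² − (y − 105.7)² with x = -30.894, y = -39.202, so z ≈ 51.195 ≈ 51.2 km.

51.2 km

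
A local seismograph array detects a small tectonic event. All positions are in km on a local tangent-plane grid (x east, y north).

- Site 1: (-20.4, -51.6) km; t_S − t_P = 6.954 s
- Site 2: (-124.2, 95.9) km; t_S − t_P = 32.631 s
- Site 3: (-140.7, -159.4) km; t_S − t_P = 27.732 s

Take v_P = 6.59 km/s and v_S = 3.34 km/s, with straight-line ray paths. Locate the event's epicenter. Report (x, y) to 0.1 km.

Distance from S−P lag: d = Δt · v_P v_S / (v_P − v_S) = Δt · (6.59·3.34)/(6.59−3.34) ≈ 6.7725·Δt.
So d_Site 1 = 47.10, d_Site 2 = 220.99, d_Site 3 = 187.81 km.
Circle about each station: (x + 20.4)² + (y + 51.6)² = 47.10²; (x + 124.2)² + (y − 95.9)² = 220.99²; (x + 140.7)² + (y + 159.4)² = 187.81².
Subtracting pairs of circle equations eliminates x²+y² and gives linear equations (the radical axes):
-207.6 x + 295.0 y = -25074.44
-240.6 x − 215.6 y = 9071.94
Solving the 2×2 system: x ≈ 23.6, y ≈ -68.4 km.
Check against Site 1 (with the unrounded x, y): √((x + 20.4)²+(y + 51.6)²) = 47.09 ≈ 47.10 km. ✓

23.6 km east, -68.4 km north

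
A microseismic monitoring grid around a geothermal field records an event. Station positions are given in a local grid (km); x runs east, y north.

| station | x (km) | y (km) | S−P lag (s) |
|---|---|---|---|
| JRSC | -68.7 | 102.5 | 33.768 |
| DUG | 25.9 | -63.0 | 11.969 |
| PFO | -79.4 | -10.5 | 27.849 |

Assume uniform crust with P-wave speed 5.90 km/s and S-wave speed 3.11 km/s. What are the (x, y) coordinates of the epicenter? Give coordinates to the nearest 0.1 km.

x ≈ 101.3 km, y ≈ -40.4 km

Distance from S−P lag: d = Δt · v_P v_S / (v_P − v_S) = Δt · (5.90·3.11)/(5.90−3.11) ≈ 6.5767·Δt.
So d_JRSC = 222.08, d_DUG = 78.72, d_PFO = 183.15 km.
Circle about each station: (x + 68.7)² + (y − 102.5)² = 222.08²; (x − 25.9)² + (y + 63.0)² = 78.72²; (x + 79.4)² + (y + 10.5)² = 183.15².
Subtracting the JRSC equation from the DUG and PFO equations removes the quadratic terms:
189.2 x − 331.0 y = 32536.56
-21.4 x − 226.0 y = 6964.27
Solving the 2×2 system: x ≈ 101.3, y ≈ -40.4 km.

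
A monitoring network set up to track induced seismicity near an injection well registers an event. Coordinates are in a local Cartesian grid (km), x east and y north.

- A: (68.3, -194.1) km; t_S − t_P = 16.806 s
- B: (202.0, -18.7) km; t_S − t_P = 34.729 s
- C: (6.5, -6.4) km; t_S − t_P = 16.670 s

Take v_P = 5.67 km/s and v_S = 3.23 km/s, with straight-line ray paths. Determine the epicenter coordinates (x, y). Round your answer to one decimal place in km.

Distance from S−P lag: d = Δt · v_P v_S / (v_P − v_S) = Δt · (5.67·3.23)/(5.67−3.23) ≈ 7.5058·Δt.
So d_A = 126.14, d_B = 260.67, d_C = 125.12 km.
Circle about each station: (x − 68.3)² + (y + 194.1)² = 126.14²; (x − 202.0)² + (y + 18.7)² = 260.67²; (x − 6.5)² + (y + 6.4)² = 125.12².
Subtracting pairs of circle equations eliminates x²+y² and gives linear equations (the radical axes):
267.4 x + 350.8 y = -53223.56
-123.6 x + 375.4 y = -42000.20
Solving the 2×2 system: x ≈ -36.5, y ≈ -123.9 km.

x ≈ -36.5 km, y ≈ -123.9 km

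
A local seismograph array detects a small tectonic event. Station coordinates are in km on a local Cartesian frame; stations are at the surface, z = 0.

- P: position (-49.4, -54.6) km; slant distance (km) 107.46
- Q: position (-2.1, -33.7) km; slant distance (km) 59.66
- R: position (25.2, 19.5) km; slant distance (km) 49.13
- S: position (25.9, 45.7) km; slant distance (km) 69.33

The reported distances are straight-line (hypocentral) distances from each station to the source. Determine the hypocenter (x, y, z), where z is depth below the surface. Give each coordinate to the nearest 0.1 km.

Each station gives a sphere (x−x_i)² + (y−y_i)² + z² = d_i² (stations at z=0).
Subtracting the P sphere from Q and R: z² cancels, leaving linear equations in x and y:
94.6 x + 41.8 y = 3706.92
149.2 x + 148.2 y = 4727.66
Solving: x ≈ 45.194, y ≈ -13.598 km (keep extra digits for the depth step; rounded: 45.2, -13.6).
Then from the P sphere: z² = 107.46² − (x + 49.4)² − (y + 54.6)² with x = 45.194, y = -13.598, so z ≈ 30.306 ≈ 30.3 km.

x ≈ 45.2 km, y ≈ -13.6 km, depth ≈ 30.3 km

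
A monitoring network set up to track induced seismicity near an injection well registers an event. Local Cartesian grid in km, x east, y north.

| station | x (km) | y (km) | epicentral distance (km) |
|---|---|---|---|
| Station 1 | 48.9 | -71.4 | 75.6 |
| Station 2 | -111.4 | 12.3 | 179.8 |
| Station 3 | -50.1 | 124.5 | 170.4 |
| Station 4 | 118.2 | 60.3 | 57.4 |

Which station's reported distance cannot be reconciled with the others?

Solve using three stations at a time. Using Station 1, Station 2, Station 3 (subtract circle equations pairwise → linear system) gives (x, y) ≈ (68.1, 1.7).
Distances from that point to each station vs reported:
  Station 1: calculated 75.6 vs reported 75.6 → residual 0.0 km
  Station 2: calculated 179.8 vs reported 179.8 → residual 0.0 km
  Station 3: calculated 170.4 vs reported 170.4 → residual 0.0 km
  Station 4: calculated 77.1 vs reported 57.4 → residual 19.7 km
Station 1, Station 2, Station 3 are mutually consistent (residuals ≈ 0); Station 4 is off by 19.7 km.

Station 4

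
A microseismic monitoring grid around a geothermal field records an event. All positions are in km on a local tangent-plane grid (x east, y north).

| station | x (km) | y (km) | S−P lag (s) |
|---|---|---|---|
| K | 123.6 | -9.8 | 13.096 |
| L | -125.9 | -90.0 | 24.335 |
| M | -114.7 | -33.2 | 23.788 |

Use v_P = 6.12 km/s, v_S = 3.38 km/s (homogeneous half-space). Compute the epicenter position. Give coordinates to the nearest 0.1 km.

x ≈ 57.7 km, y ≈ -83.5 km

Distance from S−P lag: d = Δt · v_P v_S / (v_P − v_S) = Δt · (6.12·3.38)/(6.12−3.38) ≈ 7.5495·Δt.
So d_K = 98.87, d_L = 183.72, d_M = 179.59 km.
Circle about each station: (x − 123.6)² + (y + 9.8)² = 98.87²; (x + 125.9)² + (y + 90.0)² = 183.72²; (x + 114.7)² + (y + 33.2)² = 179.59².
Subtracting the K equation from the L and M equations removes the quadratic terms:
-499.0 x − 160.4 y = -15399.95
-476.6 x − 46.8 y = -23591.96
Solving the 2×2 system: x ≈ 57.7, y ≈ -83.5 km.
Check against K (with the unrounded x, y): √((x − 123.6)²+(y + 9.8)²) = 98.86 ≈ 98.87 km. ✓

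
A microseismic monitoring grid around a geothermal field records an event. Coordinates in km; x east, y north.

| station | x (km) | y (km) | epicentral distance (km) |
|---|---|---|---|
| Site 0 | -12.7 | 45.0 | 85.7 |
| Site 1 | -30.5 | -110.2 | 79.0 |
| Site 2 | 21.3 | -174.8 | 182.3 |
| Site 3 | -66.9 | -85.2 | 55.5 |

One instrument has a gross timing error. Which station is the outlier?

Site 2

Solve using three stations at a time. Using Site 0, Site 1, Site 3 (subtract circle equations pairwise → linear system) gives (x, y) ≈ (-47.8, -33.2).
Distances from that point to each station vs reported:
  Site 0: calculated 85.7 vs reported 85.7 → residual 0.0 km
  Site 1: calculated 79.0 vs reported 79.0 → residual 0.0 km
  Site 2: calculated 157.6 vs reported 182.3 → residual 24.7 km
  Site 3: calculated 55.4 vs reported 55.5 → residual 0.1 km
Site 0, Site 1, Site 3 are mutually consistent (residuals ≈ 0); Site 2 is off by 24.7 km.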